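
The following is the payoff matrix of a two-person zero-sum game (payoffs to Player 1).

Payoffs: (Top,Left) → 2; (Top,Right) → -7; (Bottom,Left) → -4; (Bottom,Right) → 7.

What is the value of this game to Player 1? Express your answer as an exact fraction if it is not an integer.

-7/10

Row minima: Top → -7, Bottom → -4; maximin = -4.
Column maxima: Left → 2, Right → 7; minimax = 2.
-4 ≠ 2, so there is no saddle point; optimal play is mixed.
Let Player 1 play Top with probability p. Expected payoff against Left: 2p + (-4)(1−p) = 6p − 4; against Right: (-7)p + 7(1−p) = −14p + 7.
Setting these equal: 6p − 4 = −14p + 7 ⇒ 20p = 11 ⇒ p = 11/20, and the value is (6)·(11/20) − 4 = -7/10.
For Player 2: with q = P(Left), equating Top's and Bottom's payoffs gives 9q − 7 = −11q + 7 ⇒ q = 7/10.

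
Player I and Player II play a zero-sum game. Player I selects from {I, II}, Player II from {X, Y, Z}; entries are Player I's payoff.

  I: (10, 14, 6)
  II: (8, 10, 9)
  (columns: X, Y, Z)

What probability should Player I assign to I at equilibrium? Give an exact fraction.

1/5

Row minima: I → 6, II → 8; maximin = 8.
Column maxima: X → 10, Y → 14, Z → 9; minimax = 9.
8 ≠ 9, so there is no saddle point; optimal play is mixed.
Y is strictly dominated by X (it gives Player I strictly more in every row), so Player II never plays it.
On the remaining 2×2 (I, II vs X, Z):
Let Player I play I with probability p. Expected payoff against X: 10p + 8(1−p) = 2p + 8; against Z: 6p + 9(1−p) = −3p + 9.
Setting these equal: 2p + 8 = −3p + 9 ⇒ 5p = 1 ⇒ p = 1/5, and the value is (2)·(1/5) + 8 = 42/5.
For Player II: with q = P(X), equating I's and II's payoffs gives 4q + 6 = −q + 9 ⇒ q = 3/5.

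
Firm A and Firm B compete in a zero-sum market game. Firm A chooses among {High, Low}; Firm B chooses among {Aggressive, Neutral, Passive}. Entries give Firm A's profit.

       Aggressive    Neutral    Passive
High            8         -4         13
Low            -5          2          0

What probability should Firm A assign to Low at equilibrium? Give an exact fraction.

Row minima: High → -4, Low → -5; maximin = -4.
Column maxima: Aggressive → 8, Neutral → 2, Passive → 13; minimax = 2.
-4 ≠ 2, so there is no saddle point; optimal play is mixed.
Passive is strictly dominated by Aggressive (it gives Firm A strictly more in every row), so Firm B never plays it.
On the remaining 2×2 (High, Low vs Aggressive, Neutral):
Let Firm A play High with probability p. Expected payoff against Aggressive: 8p + (-5)(1−p) = 13p − 5; against Neutral: (-4)p + 2(1−p) = −6p + 2.
Setting these equal: 13p − 5 = −6p + 2 ⇒ 19p = 7 ⇒ p = 7/19, and the value is (13)·(7/19) − 5 = -4/19.
For Firm B: with q = P(Aggressive), equating High's and Low's payoffs gives 12q − 4 = −7q + 2 ⇒ q = 6/19.

12/19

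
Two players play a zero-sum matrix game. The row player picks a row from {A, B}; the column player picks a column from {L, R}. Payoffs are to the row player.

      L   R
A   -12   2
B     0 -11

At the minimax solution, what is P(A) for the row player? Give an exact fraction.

11/25

Row minima: A → -12, B → -11; maximin = -11.
Column maxima: L → 0, R → 2; minimax = 0.
-11 ≠ 0, so there is no saddle point; optimal play is mixed.
Let the row player play A with probability p. Expected payoff against L: (-12)p + 0(1−p) = −12p; against R: 2p + (-11)(1−p) = 13p − 11.
Setting these equal: −12p = 13p − 11 ⇒ −25p = -11 ⇒ p = 11/25, and the value is (-12)·(11/25) = -132/25.
For the column player: with q = P(L), equating A's and B's payoffs gives −14q + 2 = 11q − 11 ⇒ q = 13/25.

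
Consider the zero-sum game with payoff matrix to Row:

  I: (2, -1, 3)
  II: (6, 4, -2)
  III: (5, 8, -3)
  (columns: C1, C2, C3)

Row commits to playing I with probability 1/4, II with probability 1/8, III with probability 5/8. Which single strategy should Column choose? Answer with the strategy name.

If Column plays C1, Row's expected payoff is (1/4)·2 + (1/8)·6 + (5/8)·5 = 35/8.
If Column plays C2, Row's expected payoff is (1/4)·(-1) + (1/8)·4 + (5/8)·8 = 21/4.
If Column plays C3, Row's expected payoff is (1/4)·3 + (1/8)·(-2) + (5/8)·(-3) = -11/8.
Column minimizes Row's payoff; the smallest is -11/8, so the best response is C3.

C3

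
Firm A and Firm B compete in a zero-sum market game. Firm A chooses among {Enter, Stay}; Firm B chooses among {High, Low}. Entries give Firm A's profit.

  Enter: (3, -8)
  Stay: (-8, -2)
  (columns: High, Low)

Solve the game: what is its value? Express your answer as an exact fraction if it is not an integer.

Row minima: Enter → -8, Stay → -8; maximin = -8.
Column maxima: High → 3, Low → -2; minimax = -2.
-8 ≠ -2, so there is no saddle point; optimal play is mixed.
Let Firm A play Enter with probability p. Expected payoff against High: 3p + (-8)(1−p) = 11p − 8; against Low: (-8)p + (-2)(1−p) = −6p − 2.
Setting these equal: 11p − 8 = −6p − 2 ⇒ 17p = 6 ⇒ p = 6/17, and the value is (11)·(6/17) − 8 = -70/17.
For Firm B: with q = P(High), equating Enter's and Stay's payoffs gives 11q − 8 = −6q − 2 ⇒ q = 6/17.

-70/17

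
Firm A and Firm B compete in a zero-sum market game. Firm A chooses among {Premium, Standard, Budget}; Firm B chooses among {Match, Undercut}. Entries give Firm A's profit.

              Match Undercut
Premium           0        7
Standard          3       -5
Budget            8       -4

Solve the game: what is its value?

Row minima: Premium → 0, Standard → -5, Budget → -4; maximin = 0.
Column maxima: Match → 8, Undercut → 7; minimax = 7.
0 ≠ 7, so there is no saddle point; optimal play is mixed.
Standard is strictly dominated by Budget, so Firm A never plays it.
On the remaining 2×2 (Premium, Budget vs Match, Undercut):
Let Firm A play Premium with probability p. Expected payoff against Match: 0p + 8(1−p) = −8p + 8; against Undercut: 7p + (-4)(1−p) = 11p − 4.
Setting these equal: −8p + 8 = 11p − 4 ⇒ −19p = -12 ⇒ p = 12/19, and the value is (-8)·(12/19) + 8 = 56/19.
For Firm B: with q = P(Match), equating Premium's and Budget's payoffs gives −7q + 7 = 12q − 4 ⇒ q = 11/19.

56/19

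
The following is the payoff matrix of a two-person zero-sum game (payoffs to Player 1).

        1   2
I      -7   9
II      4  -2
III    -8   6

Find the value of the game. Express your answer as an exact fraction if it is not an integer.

Row minima: I → -7, II → -2, III → -8; maximin = -2.
Column maxima: 1 → 4, 2 → 9; minimax = 4.
-2 ≠ 4, so there is no saddle point; optimal play is mixed.
III is strictly dominated by I, so Player 1 never plays it.
On the remaining 2×2 (I, II vs 1, 2):
Let Player 1 play I with probability p. Expected payoff against 1: (-7)p + 4(1−p) = −11p + 4; against 2: 9p + (-2)(1−p) = 11p − 2.
Setting these equal: −11p + 4 = 11p − 2 ⇒ −22p = -6 ⇒ p = 3/11, and the value is (-11)·(3/11) + 4 = 1.
For Player 2: with q = P(1), equating I's and II's payoffs gives −16q + 9 = 6q − 2 ⇒ q = 1/2.

1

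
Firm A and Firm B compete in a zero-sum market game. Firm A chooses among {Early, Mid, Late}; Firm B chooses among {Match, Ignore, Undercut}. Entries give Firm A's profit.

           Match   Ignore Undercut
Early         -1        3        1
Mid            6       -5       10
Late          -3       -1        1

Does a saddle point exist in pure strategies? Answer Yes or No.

No

Row minima: Early → -1, Mid → -5, Late → -3; maximin = -1.
Column maxima: Match → 6, Ignore → 3, Undercut → 10; minimax = 3.
-1 ≠ 3, so no pure-strategy equilibrium exists.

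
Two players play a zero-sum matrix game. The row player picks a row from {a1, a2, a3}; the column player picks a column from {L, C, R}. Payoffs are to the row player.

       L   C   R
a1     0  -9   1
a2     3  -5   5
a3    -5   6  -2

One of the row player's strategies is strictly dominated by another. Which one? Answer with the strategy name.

a1

a2 gives a strictly higher payoff than a1 against every column: 3 > 0, -5 > -9, 5 > 1.
So a1 is strictly dominated and the row player never plays it.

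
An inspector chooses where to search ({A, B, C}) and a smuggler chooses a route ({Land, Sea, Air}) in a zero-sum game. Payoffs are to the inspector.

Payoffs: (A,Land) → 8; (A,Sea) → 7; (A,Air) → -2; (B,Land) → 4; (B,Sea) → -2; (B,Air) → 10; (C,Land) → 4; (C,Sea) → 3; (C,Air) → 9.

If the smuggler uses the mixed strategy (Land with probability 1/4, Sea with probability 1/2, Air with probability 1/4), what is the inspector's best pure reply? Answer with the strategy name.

A

Expected payoff of A: (1/4)·8 + (1/2)·7 + (1/4)·(-2) = 5.
Expected payoff of B: (1/4)·4 + (1/2)·(-2) + (1/4)·10 = 5/2.
Expected payoff of C: (1/4)·4 + (1/2)·3 + (1/4)·9 = 19/4.
The largest is 5, so the inspector's best response is A.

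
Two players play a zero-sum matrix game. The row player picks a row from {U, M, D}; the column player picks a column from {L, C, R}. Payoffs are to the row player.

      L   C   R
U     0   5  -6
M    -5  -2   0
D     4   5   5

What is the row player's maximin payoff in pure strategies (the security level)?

Row minima: U → -6, M → -5, D → 4.
The best of these is 4.

4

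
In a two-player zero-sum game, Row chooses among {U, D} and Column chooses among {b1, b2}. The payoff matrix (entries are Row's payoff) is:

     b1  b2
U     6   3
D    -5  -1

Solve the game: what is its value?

3

Row minima: U → 3, D → -5; maximin = 3.
Column maxima: b1 → 6, b2 → 3; minimax = 3.
Since maximin = minimax = 3, there is a saddle point and the value is 3.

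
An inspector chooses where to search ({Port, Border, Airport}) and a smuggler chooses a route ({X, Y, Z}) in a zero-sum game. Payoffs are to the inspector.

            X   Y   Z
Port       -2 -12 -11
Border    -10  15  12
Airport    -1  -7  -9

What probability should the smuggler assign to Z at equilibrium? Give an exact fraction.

3/10

Row minima: Port → -12, Border → -10, Airport → -9; maximin = -9.
Column maxima: X → -1, Y → 15, Z → 12; minimax = -1.
-9 ≠ -1, so there is no saddle point; optimal play is mixed.
Port is strictly dominated by Airport, so the inspector never plays it.
With Port eliminated, Y is strictly dominated by Z (it gives the inspector strictly more in every remaining row), so the smuggler never plays it.
On the remaining 2×2 (Border, Airport vs X, Z):
Let the inspector play Border with probability p. Expected payoff against X: (-10)p + (-1)(1−p) = −9p − 1; against Z: 12p + (-9)(1−p) = 21p − 9.
Setting these equal: −9p − 1 = 21p − 9 ⇒ −30p = -8 ⇒ p = 4/15, and the value is (-9)·(4/15) − 1 = -17/5.
For the smuggler: with q = P(X), equating Border's and Airport's payoffs gives −22q + 12 = 8q − 9 ⇒ q = 7/10.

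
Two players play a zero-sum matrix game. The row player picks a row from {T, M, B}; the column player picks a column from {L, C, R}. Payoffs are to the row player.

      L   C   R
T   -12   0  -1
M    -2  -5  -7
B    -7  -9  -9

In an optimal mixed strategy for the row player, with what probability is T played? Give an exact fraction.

Row minima: T → -12, M → -7, B → -9; maximin = -7.
Column maxima: L → -2, C → 0, R → -1; minimax = -2.
-7 ≠ -2, so there is no saddle point; optimal play is mixed.
B is strictly dominated by M, so the row player never plays it.
With B eliminated, C is strictly dominated by R (it gives the row player strictly more in every remaining row), so the column player never plays it.
On the remaining 2×2 (T, M vs L, R):
Let the row player play T with probability p. Expected payoff against L: (-12)p + (-2)(1−p) = −10p − 2; against R: (-1)p + (-7)(1−p) = 6p − 7.
Setting these equal: −10p − 2 = 6p − 7 ⇒ −16p = -5 ⇒ p = 5/16, and the value is (-10)·(5/16) − 2 = -41/8.
For the column player: with q = P(L), equating T's and M's payoffs gives −11q − 1 = 5q − 7 ⇒ q = 3/8.

5/16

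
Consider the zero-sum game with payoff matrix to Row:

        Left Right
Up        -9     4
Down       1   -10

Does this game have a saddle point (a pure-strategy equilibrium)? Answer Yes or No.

No

Row minima: Up → -9, Down → -10; maximin = -9.
Column maxima: Left → 1, Right → 4; minimax = 1.
-9 ≠ 1, so no pure-strategy equilibrium exists.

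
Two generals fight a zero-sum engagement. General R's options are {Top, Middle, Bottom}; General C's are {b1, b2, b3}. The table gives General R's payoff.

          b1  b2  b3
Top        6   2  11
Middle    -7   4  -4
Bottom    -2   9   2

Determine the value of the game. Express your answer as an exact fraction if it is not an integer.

58/15

Row minima: Top → 2, Middle → -7, Bottom → -2; maximin = 2.
Column maxima: b1 → 6, b2 → 9, b3 → 11; minimax = 6.
2 ≠ 6, so there is no saddle point; optimal play is mixed.
Middle is strictly dominated by Bottom, so General R never plays it.
b3 is strictly dominated by b1 (it gives General R strictly more in every row), so General C never plays it.
On the remaining 2×2 (Top, Bottom vs b1, b2):
Let General R play Top with probability p. Expected payoff against b1: 6p + (-2)(1−p) = 8p − 2; against b2: 2p + 9(1−p) = −7p + 9.
Setting these equal: 8p − 2 = −7p + 9 ⇒ 15p = 11 ⇒ p = 11/15, and the value is (8)·(11/15) − 2 = 58/15.
For General C: with q = P(b1), equating Top's and Bottom's payoffs gives 4q + 2 = −11q + 9 ⇒ q = 7/15.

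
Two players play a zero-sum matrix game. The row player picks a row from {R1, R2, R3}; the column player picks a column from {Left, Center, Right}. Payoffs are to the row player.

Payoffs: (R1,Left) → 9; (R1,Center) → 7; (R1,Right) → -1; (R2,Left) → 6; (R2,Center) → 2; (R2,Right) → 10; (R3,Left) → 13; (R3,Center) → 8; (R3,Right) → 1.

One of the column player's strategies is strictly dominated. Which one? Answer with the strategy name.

Left

Center holds the row player's payoff strictly below Left in every row: 7 < 9, 2 < 6, 8 < 13.
So Left is strictly dominated for the column player.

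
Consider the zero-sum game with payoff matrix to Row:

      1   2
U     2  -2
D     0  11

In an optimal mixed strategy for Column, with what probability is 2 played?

2/15

Row minima: U → -2, D → 0; maximin = 0.
Column maxima: 1 → 2, 2 → 11; minimax = 2.
0 ≠ 2, so there is no saddle point; optimal play is mixed.
Let Row play U with probability p. Expected payoff against 1: 2p + 0(1−p) = 2p; against 2: (-2)p + 11(1−p) = −13p + 11.
Setting these equal: 2p = −13p + 11 ⇒ 15p = 11 ⇒ p = 11/15, and the value is (2)·(11/15) = 22/15.
For Column: with q = P(1), equating U's and D's payoffs gives 4q − 2 = −11q + 11 ⇒ q = 13/15.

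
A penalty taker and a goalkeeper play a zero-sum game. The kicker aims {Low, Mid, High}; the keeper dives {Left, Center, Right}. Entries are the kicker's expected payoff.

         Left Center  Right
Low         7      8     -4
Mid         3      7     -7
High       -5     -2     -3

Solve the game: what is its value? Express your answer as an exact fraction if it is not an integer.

Row minima: Low → -4, Mid → -7, High → -5; maximin = -4.
Column maxima: Left → 7, Center → 8, Right → -3; minimax = -3.
-4 ≠ -3, so there is no saddle point; optimal play is mixed.
Mid is strictly dominated by Low, so the kicker never plays it.
Center is strictly dominated by Left (it gives the kicker strictly more in every row), so the keeper never plays it.
On the remaining 2×2 (Low, High vs Left, Right):
Let the kicker play Low with probability p. Expected payoff against Left: 7p + (-5)(1−p) = 12p − 5; against Right: (-4)p + (-3)(1−p) = −p − 3.
Setting these equal: 12p − 5 = −p − 3 ⇒ 13p = 2 ⇒ p = 2/13, and the value is (12)·(2/13) − 5 = -41/13.
For the keeper: with q = P(Left), equating Low's and High's payoffs gives 11q − 4 = −2q − 3 ⇒ q = 1/13.

-41/13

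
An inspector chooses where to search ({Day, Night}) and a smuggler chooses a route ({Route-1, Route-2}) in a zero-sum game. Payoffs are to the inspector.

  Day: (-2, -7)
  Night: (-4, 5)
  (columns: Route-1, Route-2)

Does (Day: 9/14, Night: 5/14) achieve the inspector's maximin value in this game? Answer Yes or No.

Yes

Against Route-1 this mix gives (9/14)·(-2) + (5/14)·(-4) = -19/7.
Against Route-2 this mix gives (9/14)·(-7) + (5/14)·5 = -19/7.
All of the smuggler's active replies (Route-1, Route-2) yield -19/7, and no column does worse for the inspector. The mix makes the smuggler indifferent and guarantees -19/7, so it is optimal.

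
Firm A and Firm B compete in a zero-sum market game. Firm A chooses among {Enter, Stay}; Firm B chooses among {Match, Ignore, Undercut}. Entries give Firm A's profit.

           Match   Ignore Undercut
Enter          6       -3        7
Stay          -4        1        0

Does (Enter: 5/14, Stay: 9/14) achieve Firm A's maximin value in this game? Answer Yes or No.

Yes

Against Match this mix gives (5/14)·6 + (9/14)·(-4) = -3/7.
Against Ignore this mix gives (5/14)·(-3) + (9/14)·1 = -3/7.
Against Undercut this mix gives (5/14)·7 + (9/14)·0 = 5/2.
All of Firm B's active replies (Match, Ignore) yield -3/7, and no column does worse for Firm A. The mix makes Firm B indifferent and guarantees -3/7, so it is optimal.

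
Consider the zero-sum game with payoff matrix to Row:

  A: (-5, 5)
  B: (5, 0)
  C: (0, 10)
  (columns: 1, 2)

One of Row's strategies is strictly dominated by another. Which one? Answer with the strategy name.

C gives a strictly higher payoff than A against every column: 0 > -5, 10 > 5.
So A is strictly dominated and Row never plays it.

A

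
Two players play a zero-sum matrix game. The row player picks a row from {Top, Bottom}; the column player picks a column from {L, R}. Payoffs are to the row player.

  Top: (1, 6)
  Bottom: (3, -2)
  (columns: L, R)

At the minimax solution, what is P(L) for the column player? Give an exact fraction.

4/5

Row minima: Top → 1, Bottom → -2; maximin = 1.
Column maxima: L → 3, R → 6; minimax = 3.
1 ≠ 3, so there is no saddle point; optimal play is mixed.
Let the row player play Top with probability p. Expected payoff against L: 1p + 3(1−p) = −2p + 3; against R: 6p + (-2)(1−p) = 8p − 2.
Setting these equal: −2p + 3 = 8p − 2 ⇒ −10p = -5 ⇒ p = 1/2, and the value is (-2)·(1/2) + 3 = 2.
For the column player: with q = P(L), equating Top's and Bottom's payoffs gives −5q + 6 = 5q − 2 ⇒ q = 4/5.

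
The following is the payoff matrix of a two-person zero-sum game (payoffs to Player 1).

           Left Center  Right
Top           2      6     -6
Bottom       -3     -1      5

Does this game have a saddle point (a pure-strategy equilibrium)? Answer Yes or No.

No

Row minima: Top → -6, Bottom → -3; maximin = -3.
Column maxima: Left → 2, Center → 6, Right → 5; minimax = 2.
-3 ≠ 2, so no pure-strategy equilibrium exists.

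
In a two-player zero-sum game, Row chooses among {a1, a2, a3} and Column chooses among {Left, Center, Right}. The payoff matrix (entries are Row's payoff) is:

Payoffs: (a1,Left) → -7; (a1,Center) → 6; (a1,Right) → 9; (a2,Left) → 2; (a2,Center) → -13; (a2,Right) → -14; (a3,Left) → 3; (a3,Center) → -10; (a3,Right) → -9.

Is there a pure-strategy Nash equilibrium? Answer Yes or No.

No

Row minima: a1 → -7, a2 → -14, a3 → -10; maximin = -7.
Column maxima: Left → 3, Center → 6, Right → 9; minimax = 3.
-7 ≠ 3, so no pure-strategy equilibrium exists.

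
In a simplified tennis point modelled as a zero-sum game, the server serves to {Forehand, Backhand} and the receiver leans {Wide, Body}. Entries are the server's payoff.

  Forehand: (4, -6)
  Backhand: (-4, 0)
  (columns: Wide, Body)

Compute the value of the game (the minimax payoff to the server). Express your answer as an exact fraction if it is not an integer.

Row minima: Forehand → -6, Backhand → -4; maximin = -4.
Column maxima: Wide → 4, Body → 0; minimax = 0.
-4 ≠ 0, so there is no saddle point; optimal play is mixed.
Let the server play Forehand with probability p. Expected payoff against Wide: 4p + (-4)(1−p) = 8p − 4; against Body: (-6)p + 0(1−p) = −6p.
Setting these equal: 8p − 4 = −6p ⇒ 14p = 4 ⇒ p = 2/7, and the value is (8)·(2/7) − 4 = -12/7.
For the receiver: with q = P(Wide), equating Forehand's and Backhand's payoffs gives 10q − 6 = −4q ⇒ q = 3/7.

-12/7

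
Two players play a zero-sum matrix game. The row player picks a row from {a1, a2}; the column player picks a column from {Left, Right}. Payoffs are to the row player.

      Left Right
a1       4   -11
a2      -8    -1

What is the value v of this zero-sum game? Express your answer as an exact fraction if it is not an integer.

-46/11

Row minima: a1 → -11, a2 → -8; maximin = -8.
Column maxima: Left → 4, Right → -1; minimax = -1.
-8 ≠ -1, so there is no saddle point; optimal play is mixed.
Let the row player play a1 with probability p. Expected payoff against Left: 4p + (-8)(1−p) = 12p − 8; against Right: (-11)p + (-1)(1−p) = −10p − 1.
Setting these equal: 12p − 8 = −10p − 1 ⇒ 22p = 7 ⇒ p = 7/22, and the value is (12)·(7/22) − 8 = -46/11.
For the column player: with q = P(Left), equating a1's and a2's payoffs gives 15q − 11 = −7q − 1 ⇒ q = 5/11.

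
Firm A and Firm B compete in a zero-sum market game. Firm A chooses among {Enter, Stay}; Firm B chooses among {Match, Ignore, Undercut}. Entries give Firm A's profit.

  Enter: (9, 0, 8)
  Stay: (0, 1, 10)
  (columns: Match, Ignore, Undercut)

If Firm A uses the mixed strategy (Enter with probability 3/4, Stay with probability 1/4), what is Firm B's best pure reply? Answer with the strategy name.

If Firm B plays Match, Firm A's expected payoff is (3/4)·9 + (1/4)·0 = 27/4.
If Firm B plays Ignore, Firm A's expected payoff is (3/4)·0 + (1/4)·1 = 1/4.
If Firm B plays Undercut, Firm A's expected payoff is (3/4)·8 + (1/4)·10 = 17/2.
Firm B minimizes Firm A's payoff; the smallest is 1/4, so the best response is Ignore.

Ignore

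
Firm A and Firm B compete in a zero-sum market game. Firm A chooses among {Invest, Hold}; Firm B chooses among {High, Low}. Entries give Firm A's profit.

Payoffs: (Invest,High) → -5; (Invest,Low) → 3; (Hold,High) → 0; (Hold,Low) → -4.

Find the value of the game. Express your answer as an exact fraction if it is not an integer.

-5/3

Row minima: Invest → -5, Hold → -4; maximin = -4.
Column maxima: High → 0, Low → 3; minimax = 0.
-4 ≠ 0, so there is no saddle point; optimal play is mixed.
Let Firm A play Invest with probability p. Expected payoff against High: (-5)p + 0(1−p) = −5p; against Low: 3p + (-4)(1−p) = 7p − 4.
Setting these equal: −5p = 7p − 4 ⇒ −12p = -4 ⇒ p = 1/3, and the value is (-5)·(1/3) = -5/3.
For Firm B: with q = P(High), equating Invest's and Hold's payoffs gives −8q + 3 = 4q − 4 ⇒ q = 7/12.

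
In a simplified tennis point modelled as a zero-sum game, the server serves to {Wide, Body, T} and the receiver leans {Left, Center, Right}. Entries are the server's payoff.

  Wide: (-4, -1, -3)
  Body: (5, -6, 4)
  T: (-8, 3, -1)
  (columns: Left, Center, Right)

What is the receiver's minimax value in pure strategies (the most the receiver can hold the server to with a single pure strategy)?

3

Column maxima: Left → 5, Center → 3, Right → 4.
The smallest of these is 3.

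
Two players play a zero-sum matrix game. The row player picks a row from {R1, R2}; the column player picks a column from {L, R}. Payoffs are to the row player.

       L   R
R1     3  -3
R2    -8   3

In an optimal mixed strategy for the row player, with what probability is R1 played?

Row minima: R1 → -3, R2 → -8; maximin = -3.
Column maxima: L → 3, R → 3; minimax = 3.
-3 ≠ 3, so there is no saddle point; optimal play is mixed.
Let the row player play R1 with probability p. Expected payoff against L: 3p + (-8)(1−p) = 11p − 8; against R: (-3)p + 3(1−p) = −6p + 3.
Setting these equal: 11p − 8 = −6p + 3 ⇒ 17p = 11 ⇒ p = 11/17, and the value is (11)·(11/17) − 8 = -15/17.
For the column player: with q = P(L), equating R1's and R2's payoffs gives 6q − 3 = −11q + 3 ⇒ q = 6/17.

11/17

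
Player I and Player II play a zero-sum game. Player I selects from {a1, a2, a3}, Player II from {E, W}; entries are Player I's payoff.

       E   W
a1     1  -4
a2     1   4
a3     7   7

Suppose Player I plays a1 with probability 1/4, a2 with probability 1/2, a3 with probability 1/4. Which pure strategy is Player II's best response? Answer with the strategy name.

If Player II plays E, Player I's expected payoff is (1/4)·1 + (1/2)·1 + (1/4)·7 = 5/2.
If Player II plays W, Player I's expected payoff is (1/4)·(-4) + (1/2)·4 + (1/4)·7 = 11/4.
Player II minimizes Player I's payoff; the smallest is 5/2, so the best response is E.

E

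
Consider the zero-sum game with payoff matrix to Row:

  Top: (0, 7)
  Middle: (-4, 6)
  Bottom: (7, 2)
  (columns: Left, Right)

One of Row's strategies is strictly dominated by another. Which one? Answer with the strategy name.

Top gives a strictly higher payoff than Middle against every column: 0 > -4, 7 > 6.
So Middle is strictly dominated and Row never plays it.

Middle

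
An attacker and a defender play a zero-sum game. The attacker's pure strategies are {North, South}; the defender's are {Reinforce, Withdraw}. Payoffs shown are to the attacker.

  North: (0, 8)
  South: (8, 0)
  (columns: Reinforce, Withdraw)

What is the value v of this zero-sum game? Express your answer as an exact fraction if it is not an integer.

4

Row minima: North → 0, South → 0; maximin = 0.
Column maxima: Reinforce → 8, Withdraw → 8; minimax = 8.
0 ≠ 8, so there is no saddle point; optimal play is mixed.
Let the attacker play North with probability p. Expected payoff against Reinforce: 0p + 8(1−p) = −8p + 8; against Withdraw: 8p + 0(1−p) = 8p.
Setting these equal: −8p + 8 = 8p ⇒ −16p = -8 ⇒ p = 1/2, and the value is (-8)·(1/2) + 8 = 4.
For the defender: with q = P(Reinforce), equating North's and South's payoffs gives −8q + 8 = 8q ⇒ q = 1/2.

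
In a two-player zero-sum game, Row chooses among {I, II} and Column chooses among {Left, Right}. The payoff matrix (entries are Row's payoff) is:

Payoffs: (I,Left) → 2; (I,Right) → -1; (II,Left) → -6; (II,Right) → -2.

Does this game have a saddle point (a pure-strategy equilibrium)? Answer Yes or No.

Row minima: I → -1, II → -6; maximin = -1.
Column maxima: Left → 2, Right → -1; minimax = -1.
maximin = minimax = -1, so a saddle point exists.

Yes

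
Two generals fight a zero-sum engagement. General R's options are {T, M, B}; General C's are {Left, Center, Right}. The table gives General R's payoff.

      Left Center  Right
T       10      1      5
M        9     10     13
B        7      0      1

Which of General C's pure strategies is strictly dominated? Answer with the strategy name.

Center holds General R's payoff strictly below Right in every row: 1 < 5, 10 < 13, 0 < 1.
So Right is strictly dominated for General C.

Right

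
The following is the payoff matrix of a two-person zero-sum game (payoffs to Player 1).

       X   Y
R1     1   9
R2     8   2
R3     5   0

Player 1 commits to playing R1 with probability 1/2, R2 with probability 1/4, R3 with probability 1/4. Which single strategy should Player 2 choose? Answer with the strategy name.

X

If Player 2 plays X, Player 1's expected payoff is (1/2)·1 + (1/4)·8 + (1/4)·5 = 15/4.
If Player 2 plays Y, Player 1's expected payoff is (1/2)·9 + (1/4)·2 + (1/4)·0 = 5.
Player 2 minimizes Player 1's payoff; the smallest is 15/4, so the best response is X.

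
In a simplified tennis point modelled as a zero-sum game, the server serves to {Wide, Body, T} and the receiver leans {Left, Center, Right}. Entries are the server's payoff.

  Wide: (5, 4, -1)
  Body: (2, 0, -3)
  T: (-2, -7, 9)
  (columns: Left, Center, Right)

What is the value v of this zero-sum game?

29/21

Row minima: Wide → -1, Body → -3, T → -7; maximin = -1.
Column maxima: Left → 5, Center → 4, Right → 9; minimax = 4.
-1 ≠ 4, so there is no saddle point; optimal play is mixed.
Body is strictly dominated by Wide, so the server never plays it.
Left is strictly dominated by Center (it gives the server strictly more in every row), so the receiver never plays it.
On the remaining 2×2 (Wide, T vs Center, Right):
Let the server play Wide with probability p. Expected payoff against Center: 4p + (-7)(1−p) = 11p − 7; against Right: (-1)p + 9(1−p) = −10p + 9.
Setting these equal: 11p − 7 = −10p + 9 ⇒ 21p = 16 ⇒ p = 16/21, and the value is (11)·(16/21) − 7 = 29/21.
For the receiver: with q = P(Center), equating Wide's and T's payoffs gives 5q − 1 = −16q + 9 ⇒ q = 10/21.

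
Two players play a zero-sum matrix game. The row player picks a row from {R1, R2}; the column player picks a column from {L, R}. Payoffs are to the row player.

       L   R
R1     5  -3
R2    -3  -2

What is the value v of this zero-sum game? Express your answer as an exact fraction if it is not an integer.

Row minima: R1 → -3, R2 → -3; maximin = -3.
Column maxima: L → 5, R → -2; minimax = -2.
-3 ≠ -2, so there is no saddle point; optimal play is mixed.
Let the row player play R1 with probability p. Expected payoff against L: 5p + (-3)(1−p) = 8p − 3; against R: (-3)p + (-2)(1−p) = −p − 2.
Setting these equal: 8p − 3 = −p − 2 ⇒ 9p = 1 ⇒ p = 1/9, and the value is (8)·(1/9) − 3 = -19/9.
For the column player: with q = P(L), equating R1's and R2's payoffs gives 8q − 3 = −q − 2 ⇒ q = 1/9.

-19/9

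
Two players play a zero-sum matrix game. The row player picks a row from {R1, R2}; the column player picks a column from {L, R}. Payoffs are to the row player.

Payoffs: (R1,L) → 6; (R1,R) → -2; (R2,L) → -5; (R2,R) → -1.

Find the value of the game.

-4/3

Row minima: R1 → -2, R2 → -5; maximin = -2.
Column maxima: L → 6, R → -1; minimax = -1.
-2 ≠ -1, so there is no saddle point; optimal play is mixed.
Let the row player play R1 with probability p. Expected payoff against L: 6p + (-5)(1−p) = 11p − 5; against R: (-2)p + (-1)(1−p) = −p − 1.
Setting these equal: 11p − 5 = −p − 1 ⇒ 12p = 4 ⇒ p = 1/3, and the value is (11)·(1/3) − 5 = -4/3.
For the column player: with q = P(L), equating R1's and R2's payoffs gives 8q − 2 = −4q − 1 ⇒ q = 1/12.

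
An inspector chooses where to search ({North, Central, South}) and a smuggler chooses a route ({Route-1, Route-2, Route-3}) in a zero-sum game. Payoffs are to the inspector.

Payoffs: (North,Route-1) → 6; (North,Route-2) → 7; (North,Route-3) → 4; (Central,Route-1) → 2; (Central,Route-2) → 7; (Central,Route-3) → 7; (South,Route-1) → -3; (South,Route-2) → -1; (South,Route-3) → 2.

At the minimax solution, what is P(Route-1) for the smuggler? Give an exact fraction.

3/7

Row minima: North → 4, Central → 2, South → -3; maximin = 4.
Column maxima: Route-1 → 6, Route-2 → 7, Route-3 → 7; minimax = 6.
4 ≠ 6, so there is no saddle point; optimal play is mixed.
South is strictly dominated by North, so the inspector never plays it.
Route-2 is strictly dominated by Route-1 (it gives the inspector strictly more in every row), so the smuggler never plays it.
On the remaining 2×2 (North, Central vs Route-1, Route-3):
Let the inspector play North with probability p. Expected payoff against Route-1: 6p + 2(1−p) = 4p + 2; against Route-3: 4p + 7(1−p) = −3p + 7.
Setting these equal: 4p + 2 = −3p + 7 ⇒ 7p = 5 ⇒ p = 5/7, and the value is (4)·(5/7) + 2 = 34/7.
For the smuggler: with q = P(Route-1), equating North's and Central's payoffs gives 2q + 4 = −5q + 7 ⇒ q = 3/7.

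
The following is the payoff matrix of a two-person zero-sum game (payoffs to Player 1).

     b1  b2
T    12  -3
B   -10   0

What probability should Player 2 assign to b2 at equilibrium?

22/25

Row minima: T → -3, B → -10; maximin = -3.
Column maxima: b1 → 12, b2 → 0; minimax = 0.
-3 ≠ 0, so there is no saddle point; optimal play is mixed.
Let Player 1 play T with probability p. Expected payoff against b1: 12p + (-10)(1−p) = 22p − 10; against b2: (-3)p + 0(1−p) = −3p.
Setting these equal: 22p − 10 = −3p ⇒ 25p = 10 ⇒ p = 2/5, and the value is (22)·(2/5) − 10 = -6/5.
For Player 2: with q = P(b1), equating T's and B's payoffs gives 15q − 3 = −10q ⇒ q = 3/25.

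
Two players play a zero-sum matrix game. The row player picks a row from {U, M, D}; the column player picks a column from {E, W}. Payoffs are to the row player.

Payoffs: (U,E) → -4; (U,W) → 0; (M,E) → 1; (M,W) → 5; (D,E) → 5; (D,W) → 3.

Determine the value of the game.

Row minima: U → -4, M → 1, D → 3; maximin = 3.
Column maxima: E → 5, W → 5; minimax = 5.
3 ≠ 5, so there is no saddle point; optimal play is mixed.
U is strictly dominated by M, so the row player never plays it.
On the remaining 2×2 (M, D vs E, W):
Let the row player play M with probability p. Expected payoff against E: 1p + 5(1−p) = −4p + 5; against W: 5p + 3(1−p) = 2p + 3.
Setting these equal: −4p + 5 = 2p + 3 ⇒ −6p = -2 ⇒ p = 1/3, and the value is (-4)·(1/3) + 5 = 11/3.
For the column player: with q = P(E), equating M's and D's payoffs gives −4q + 5 = 2q + 3 ⇒ q = 1/3.

11/3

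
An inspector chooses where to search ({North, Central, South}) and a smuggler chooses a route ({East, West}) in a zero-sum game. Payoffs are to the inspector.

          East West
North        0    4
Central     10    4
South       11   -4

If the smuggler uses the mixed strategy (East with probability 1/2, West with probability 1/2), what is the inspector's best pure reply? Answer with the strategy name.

Expected payoff of North: (1/2)·0 + (1/2)·4 = 2.
Expected payoff of Central: (1/2)·10 + (1/2)·4 = 7.
Expected payoff of South: (1/2)·11 + (1/2)·(-4) = 7/2.
The largest is 7, so the inspector's best response is Central.

Central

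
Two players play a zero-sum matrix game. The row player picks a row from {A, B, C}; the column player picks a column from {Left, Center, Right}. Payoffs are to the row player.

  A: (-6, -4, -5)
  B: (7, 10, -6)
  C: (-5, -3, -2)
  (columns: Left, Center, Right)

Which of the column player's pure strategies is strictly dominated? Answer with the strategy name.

Left holds the row player's payoff strictly below Center in every row: -6 < -4, 7 < 10, -5 < -3.
So Center is strictly dominated for the column player.

Center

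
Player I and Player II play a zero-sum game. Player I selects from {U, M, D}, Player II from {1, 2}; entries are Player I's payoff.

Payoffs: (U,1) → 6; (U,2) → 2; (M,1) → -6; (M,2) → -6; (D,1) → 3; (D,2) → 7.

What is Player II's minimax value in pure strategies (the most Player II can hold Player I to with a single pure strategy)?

6

Column maxima: 1 → 6, 2 → 7.
The smallest of these is 6.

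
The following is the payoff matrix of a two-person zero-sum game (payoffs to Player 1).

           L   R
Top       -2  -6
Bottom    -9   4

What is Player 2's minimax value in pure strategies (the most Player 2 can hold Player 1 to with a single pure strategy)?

-2

Column maxima: L → -2, R → 4.
The smallest of these is -2.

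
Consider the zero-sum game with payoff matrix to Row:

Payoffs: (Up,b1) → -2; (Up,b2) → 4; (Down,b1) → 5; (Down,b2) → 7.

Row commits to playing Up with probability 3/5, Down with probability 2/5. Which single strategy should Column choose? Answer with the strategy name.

If Column plays b1, Row's expected payoff is (3/5)·(-2) + (2/5)·5 = 4/5.
If Column plays b2, Row's expected payoff is (3/5)·4 + (2/5)·7 = 26/5.
Column minimizes Row's payoff; the smallest is 4/5, so the best response is b1.

b1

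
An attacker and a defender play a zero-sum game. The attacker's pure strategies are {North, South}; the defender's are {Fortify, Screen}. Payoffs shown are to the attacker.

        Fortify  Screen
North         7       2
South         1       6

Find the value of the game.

4

Row minima: North → 2, South → 1; maximin = 2.
Column maxima: Fortify → 7, Screen → 6; minimax = 6.
2 ≠ 6, so there is no saddle point; optimal play is mixed.
Let the attacker play North with probability p. Expected payoff against Fortify: 7p + 1(1−p) = 6p + 1; against Screen: 2p + 6(1−p) = −4p + 6.
Setting these equal: 6p + 1 = −4p + 6 ⇒ 10p = 5 ⇒ p = 1/2, and the value is (6)·(1/2) + 1 = 4.
For the defender: with q = P(Fortify), equating North's and South's payoffs gives 5q + 2 = −5q + 6 ⇒ q = 2/5.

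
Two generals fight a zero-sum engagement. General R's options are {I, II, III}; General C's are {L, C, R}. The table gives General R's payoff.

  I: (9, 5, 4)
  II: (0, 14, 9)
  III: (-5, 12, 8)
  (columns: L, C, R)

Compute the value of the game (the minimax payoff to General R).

81/14

Row minima: I → 4, II → 0, III → -5; maximin = 4.
Column maxima: L → 9, C → 14, R → 9; minimax = 9.
4 ≠ 9, so there is no saddle point; optimal play is mixed.
III is strictly dominated by II, so General R never plays it.
C is strictly dominated by R (it gives General R strictly more in every row), so General C never plays it.
On the remaining 2×2 (I, II vs L, R):
Let General R play I with probability p. Expected payoff against L: 9p + 0(1−p) = 9p; against R: 4p + 9(1−p) = −5p + 9.
Setting these equal: 9p = −5p + 9 ⇒ 14p = 9 ⇒ p = 9/14, and the value is (9)·(9/14) = 81/14.
For General C: with q = P(L), equating I's and II's payoffs gives 5q + 4 = −9q + 9 ⇒ q = 5/14.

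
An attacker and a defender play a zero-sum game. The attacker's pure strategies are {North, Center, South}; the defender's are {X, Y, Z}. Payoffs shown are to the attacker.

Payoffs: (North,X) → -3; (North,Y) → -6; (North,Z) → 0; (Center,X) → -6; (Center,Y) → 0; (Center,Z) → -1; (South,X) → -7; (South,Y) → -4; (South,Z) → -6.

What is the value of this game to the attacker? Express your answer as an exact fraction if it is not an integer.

Row minima: North → -6, Center → -6, South → -7; maximin = -6.
Column maxima: X → -3, Y → 0, Z → 0; minimax = -3.
-6 ≠ -3, so there is no saddle point; optimal play is mixed.
South is strictly dominated by Center, so the attacker never plays it.
Z is strictly dominated by X (it gives the attacker strictly more in every row), so the defender never plays it.
On the remaining 2×2 (North, Center vs X, Y):
Let the attacker play North with probability p. Expected payoff against X: (-3)p + (-6)(1−p) = 3p − 6; against Y: (-6)p + 0(1−p) = −6p.
Setting these equal: 3p − 6 = −6p ⇒ 9p = 6 ⇒ p = 2/3, and the value is (3)·(2/3) − 6 = -4.
For the defender: with q = P(X), equating North's and Center's payoffs gives 3q − 6 = −6q ⇒ q = 2/3.

-4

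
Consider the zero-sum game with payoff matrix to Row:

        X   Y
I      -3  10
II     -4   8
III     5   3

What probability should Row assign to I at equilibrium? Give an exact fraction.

Row minima: I → -3, II → -4, III → 3; maximin = 3.
Column maxima: X → 5, Y → 10; minimax = 5.
3 ≠ 5, so there is no saddle point; optimal play is mixed.
II is strictly dominated by I, so Row never plays it.
On the remaining 2×2 (I, III vs X, Y):
Let Row play I with probability p. Expected payoff against X: (-3)p + 5(1−p) = −8p + 5; against Y: 10p + 3(1−p) = 7p + 3.
Setting these equal: −8p + 5 = 7p + 3 ⇒ −15p = -2 ⇒ p = 2/15, and the value is (-8)·(2/15) + 5 = 59/15.
For Column: with q = P(X), equating I's and III's payoffs gives −13q + 10 = 2q + 3 ⇒ q = 7/15.

2/15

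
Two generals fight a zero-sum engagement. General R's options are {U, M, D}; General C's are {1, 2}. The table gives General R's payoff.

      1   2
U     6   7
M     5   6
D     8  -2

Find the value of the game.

68/11

Row minima: U → 6, M → 5, D → -2; maximin = 6.
Column maxima: 1 → 8, 2 → 7; minimax = 7.
6 ≠ 7, so there is no saddle point; optimal play is mixed.
M is strictly dominated by U, so General R never plays it.
On the remaining 2×2 (U, D vs 1, 2):
Let General R play U with probability p. Expected payoff against 1: 6p + 8(1−p) = −2p + 8; against 2: 7p + (-2)(1−p) = 9p − 2.
Setting these equal: −2p + 8 = 9p − 2 ⇒ −11p = -10 ⇒ p = 10/11, and the value is (-2)·(10/11) + 8 = 68/11.
For General C: with q = P(1), equating U's and D's payoffs gives −q + 7 = 10q − 2 ⇒ q = 9/11.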